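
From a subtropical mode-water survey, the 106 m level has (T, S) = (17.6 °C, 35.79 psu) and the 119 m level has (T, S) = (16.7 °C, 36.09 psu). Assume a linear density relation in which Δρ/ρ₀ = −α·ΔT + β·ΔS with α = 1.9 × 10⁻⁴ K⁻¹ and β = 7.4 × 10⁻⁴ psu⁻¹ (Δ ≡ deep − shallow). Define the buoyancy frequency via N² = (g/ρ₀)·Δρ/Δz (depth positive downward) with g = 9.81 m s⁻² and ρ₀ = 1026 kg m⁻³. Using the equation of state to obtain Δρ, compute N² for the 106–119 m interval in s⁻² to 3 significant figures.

2.97 × 10⁻⁴ s⁻²

ΔT = -0.9 K, ΔS = +0.30 psu (deep − shallow).
Δρ/ρ₀ = −αΔT + βΔS = 1.71 × 10⁻⁴ + 2.22 × 10⁻⁴ = 3.93 × 10⁻⁴, so Δρ ≈ 0.4032 kg m⁻³.
N² = (g/ρ₀)·Δρ/Δz = g·(Δρ/ρ₀)/Δz = 9.81 × 3.93 × 10⁻⁴ / 13 = 2.9656 × 10⁻⁴ s⁻² ≈ 2.97 × 10⁻⁴ s⁻².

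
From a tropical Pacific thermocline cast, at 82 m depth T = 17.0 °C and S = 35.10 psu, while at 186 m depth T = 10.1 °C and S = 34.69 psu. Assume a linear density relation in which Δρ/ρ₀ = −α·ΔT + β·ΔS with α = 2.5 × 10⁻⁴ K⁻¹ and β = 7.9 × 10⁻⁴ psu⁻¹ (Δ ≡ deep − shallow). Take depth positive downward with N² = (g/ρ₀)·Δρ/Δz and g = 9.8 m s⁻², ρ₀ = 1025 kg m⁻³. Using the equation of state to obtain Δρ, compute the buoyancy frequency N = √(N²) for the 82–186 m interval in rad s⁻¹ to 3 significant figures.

0.0115 rad s⁻¹

ΔT = -6.9 K, ΔS = -0.41 psu (deep − shallow).
Δρ/ρ₀ = −αΔT + βΔS = 1.725 × 10⁻³ − 3.239 × 10⁻⁴ = 1.4011 × 10⁻³, so Δρ ≈ 1.436 kg m⁻³.
N² = (g/ρ₀)·Δρ/Δz = g·(Δρ/ρ₀)/Δz = 9.8 × 1.4011 × 10⁻³ / 104 = 1.3203 × 10⁻⁴ s⁻².
N = √(1.3203 × 10⁻⁴) = 0.011490 rad s⁻¹ ≈ 0.0115 rad s⁻¹.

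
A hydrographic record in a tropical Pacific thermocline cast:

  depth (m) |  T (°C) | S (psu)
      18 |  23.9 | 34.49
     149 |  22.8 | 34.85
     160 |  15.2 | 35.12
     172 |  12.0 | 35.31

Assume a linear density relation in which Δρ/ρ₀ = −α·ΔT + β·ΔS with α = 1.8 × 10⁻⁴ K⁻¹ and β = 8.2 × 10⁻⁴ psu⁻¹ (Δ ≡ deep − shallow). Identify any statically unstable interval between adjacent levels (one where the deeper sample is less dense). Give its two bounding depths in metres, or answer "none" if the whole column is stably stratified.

Evaluate Δρ/ρ₀ = −αΔT + βΔS across each adjacent pair:
  18–149 m: −αΔT+βΔS = −(1.8 × 10⁻⁴)(-1.1)+(8.2 × 10⁻⁴)(+0.36) = 4.9 × 10⁻⁴ → stable
  149–160 m: −αΔT+βΔS = −(1.8 × 10⁻⁴)(-7.6)+(8.2 × 10⁻⁴)(+0.27) = 1.6 × 10⁻³ → stable
  160–172 m: −αΔT+βΔS = −(1.8 × 10⁻⁴)(-3.2)+(8.2 × 10⁻⁴)(+0.19) = 7.3 × 10⁻⁴ → stable
Every interval has Δρ > 0: the column is stably stratified throughout.

none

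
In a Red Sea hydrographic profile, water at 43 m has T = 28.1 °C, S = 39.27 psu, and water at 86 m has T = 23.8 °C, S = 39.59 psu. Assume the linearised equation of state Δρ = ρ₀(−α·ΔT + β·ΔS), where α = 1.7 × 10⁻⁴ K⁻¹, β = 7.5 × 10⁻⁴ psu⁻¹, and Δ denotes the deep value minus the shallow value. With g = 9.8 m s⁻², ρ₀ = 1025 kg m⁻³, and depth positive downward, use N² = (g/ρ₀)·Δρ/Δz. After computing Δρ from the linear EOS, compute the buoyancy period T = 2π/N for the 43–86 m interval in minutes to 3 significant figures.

7.04 min

ΔT = -4.3 K, ΔS = +0.32 psu (deep − shallow).
Δρ/ρ₀ = −αΔT + βΔS = 7.31 × 10⁻⁴ + 2.40 × 10⁻⁴ = 9.71 × 10⁻⁴, so Δρ ≈ 0.9953 kg m⁻³.
N² = (g/ρ₀)·Δρ/Δz = g·(Δρ/ρ₀)/Δz = 9.8 × 9.71 × 10⁻⁴ / 43 = 2.2130 × 10⁻⁴ s⁻².
N = √(2.2130 × 10⁻⁴) = 0.014876 rad s⁻¹ → T = 2π/N = 422.37 s = 7.0395 min ≈ 7.04 min.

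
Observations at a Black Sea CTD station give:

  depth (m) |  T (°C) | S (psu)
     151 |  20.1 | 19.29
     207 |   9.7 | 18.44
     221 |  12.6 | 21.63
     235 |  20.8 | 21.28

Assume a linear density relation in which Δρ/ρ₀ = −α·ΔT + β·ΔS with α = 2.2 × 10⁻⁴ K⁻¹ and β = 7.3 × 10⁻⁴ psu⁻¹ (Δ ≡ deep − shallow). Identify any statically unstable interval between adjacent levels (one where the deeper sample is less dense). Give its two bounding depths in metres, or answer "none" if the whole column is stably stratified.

221–235 m

Evaluate Δρ/ρ₀ = −αΔT + βΔS across each adjacent pair:
  151–207 m: −αΔT+βΔS = −(2.2 × 10⁻⁴)(-10.4)+(7.3 × 10⁻⁴)(-0.85) = 1.7 × 10⁻³ → stable
  207–221 m: −αΔT+βΔS = −(2.2 × 10⁻⁴)(+2.9)+(7.3 × 10⁻⁴)(+3.19) = 1.7 × 10⁻³ → stable
  221–235 m: −αΔT+βΔS = −(2.2 × 10⁻⁴)(+8.2)+(7.3 × 10⁻⁴)(-0.35) = -2.1 × 10⁻³ → UNSTABLE
The 221–235 m interval has Δρ < 0: lighter water underlies denser water.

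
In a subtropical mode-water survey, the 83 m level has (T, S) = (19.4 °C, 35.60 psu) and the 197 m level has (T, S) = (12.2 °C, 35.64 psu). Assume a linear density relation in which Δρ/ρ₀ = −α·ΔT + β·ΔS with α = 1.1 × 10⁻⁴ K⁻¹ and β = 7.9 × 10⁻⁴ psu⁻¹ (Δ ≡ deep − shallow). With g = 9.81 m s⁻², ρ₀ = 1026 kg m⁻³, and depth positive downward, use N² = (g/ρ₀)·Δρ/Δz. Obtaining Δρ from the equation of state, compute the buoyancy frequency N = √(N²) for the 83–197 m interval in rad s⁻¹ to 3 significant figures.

8.42 × 10⁻³ rad s⁻¹

ΔT = -7.2 K, ΔS = +0.04 psu (deep − shallow).
Δρ/ρ₀ = −αΔT + βΔS = 7.92 × 10⁻⁴ + 3.16 × 10⁻⁵ = 8.236 × 10⁻⁴, so Δρ ≈ 0.8450 kg m⁻³.
N² = (g/ρ₀)·Δρ/Δz = g·(Δρ/ρ₀)/Δz = 9.81 × 8.236 × 10⁻⁴ / 114 = 7.0873 × 10⁻⁵ s⁻².
N = √(7.0873 × 10⁻⁵) = 8.4186 × 10⁻³ rad s⁻¹ ≈ 8.42 × 10⁻³ rad s⁻¹.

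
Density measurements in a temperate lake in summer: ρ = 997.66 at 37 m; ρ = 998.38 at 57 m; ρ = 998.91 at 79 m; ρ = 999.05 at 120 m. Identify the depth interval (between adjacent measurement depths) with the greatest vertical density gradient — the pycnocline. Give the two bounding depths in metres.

37–57 m

Compute the density gradient over each adjacent pair:
  37–57 m: Δρ/Δz = 0.72/20 = 0.036 kg m⁻⁴
  57–79 m: Δρ/Δz = 0.53/22 = 0.024 kg m⁻⁴
  79–120 m: Δρ/Δz = 0.14/41 = 3.4 × 10⁻³ kg m⁻⁴
The largest gradient is in the 37–57 m interval — the pycnocline.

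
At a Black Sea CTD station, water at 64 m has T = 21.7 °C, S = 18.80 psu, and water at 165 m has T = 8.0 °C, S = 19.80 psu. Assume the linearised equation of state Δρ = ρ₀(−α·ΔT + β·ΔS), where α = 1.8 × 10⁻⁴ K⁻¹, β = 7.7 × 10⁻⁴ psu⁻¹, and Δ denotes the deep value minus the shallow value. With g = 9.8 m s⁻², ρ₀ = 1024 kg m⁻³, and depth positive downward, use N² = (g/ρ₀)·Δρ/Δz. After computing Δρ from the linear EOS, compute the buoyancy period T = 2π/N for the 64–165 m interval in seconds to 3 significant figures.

ΔT = -13.7 K, ΔS = +1.00 psu (deep − shallow).
Δρ/ρ₀ = −αΔT + βΔS = 2.466 × 10⁻³ + 7.70 × 10⁻⁴ = 3.236 × 10⁻³, so Δρ ≈ 3.314 kg m⁻³.
N² = (g/ρ₀)·Δρ/Δz = g·(Δρ/ρ₀)/Δz = 9.8 × 3.236 × 10⁻³ / 101 = 3.1399 × 10⁻⁴ s⁻².
N = √(3.1399 × 10⁻⁴) = 0.017720 rad s⁻¹ → T = 2π/N = 354.58 s ≈ 355 s.

355 s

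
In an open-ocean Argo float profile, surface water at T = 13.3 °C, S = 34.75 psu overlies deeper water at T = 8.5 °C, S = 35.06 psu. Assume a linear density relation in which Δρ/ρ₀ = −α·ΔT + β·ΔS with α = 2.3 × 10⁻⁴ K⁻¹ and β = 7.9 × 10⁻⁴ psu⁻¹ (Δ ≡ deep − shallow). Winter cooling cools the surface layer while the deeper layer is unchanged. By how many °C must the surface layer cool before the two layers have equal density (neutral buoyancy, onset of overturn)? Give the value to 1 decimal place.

Neutral buoyancy requires Δρ = 0, i.e. −α(T_deep − T_surf′) + β(S_deep − S_surf) = 0.
T_surf′ = T_deep − (β/α)·ΔS = 8.5 − (7.9 × 10⁻⁴/2.3 × 10⁻⁴)·(+0.31) = 7.435 °C.
Cooling required: 13.3 − (7.435) = 5.865 °C.

5.9 °C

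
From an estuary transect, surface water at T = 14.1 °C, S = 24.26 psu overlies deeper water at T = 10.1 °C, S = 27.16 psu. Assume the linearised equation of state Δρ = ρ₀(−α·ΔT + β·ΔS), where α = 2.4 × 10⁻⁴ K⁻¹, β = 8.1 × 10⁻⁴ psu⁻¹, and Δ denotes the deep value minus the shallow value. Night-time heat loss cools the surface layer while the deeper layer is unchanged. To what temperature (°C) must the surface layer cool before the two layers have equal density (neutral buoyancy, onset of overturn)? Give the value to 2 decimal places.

0.31 °C

Neutral buoyancy requires Δρ = 0, i.e. −α(T_deep − T_surf′) + β(S_deep − S_surf) = 0.
T_surf′ = T_deep − (β/α)·ΔS = 10.1 − (8.1 × 10⁻⁴/2.4 × 10⁻⁴)·(+2.90) = 0.3125 °C.
Cooling required: 14.1 − (0.3125) = 13.7875 °C.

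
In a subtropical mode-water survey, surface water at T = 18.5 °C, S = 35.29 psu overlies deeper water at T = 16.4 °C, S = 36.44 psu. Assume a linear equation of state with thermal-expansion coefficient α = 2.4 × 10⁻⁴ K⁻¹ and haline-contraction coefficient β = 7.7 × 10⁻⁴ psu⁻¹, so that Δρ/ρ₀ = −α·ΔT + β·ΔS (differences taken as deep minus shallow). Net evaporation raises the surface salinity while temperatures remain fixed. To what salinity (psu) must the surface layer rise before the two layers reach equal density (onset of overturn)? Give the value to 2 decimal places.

37.09 psu

Neutral buoyancy requires −α(T_deep − T_surf) + β(S_deep − S_surf′) = 0.
S_surf′ = S_deep − (α/β)·ΔT = 36.44 − (2.4 × 10⁻⁴/7.7 × 10⁻⁴)·(-2.1) = 37.0945 psu.
Increase required: 37.0945 − 35.29 = 1.8045 psu.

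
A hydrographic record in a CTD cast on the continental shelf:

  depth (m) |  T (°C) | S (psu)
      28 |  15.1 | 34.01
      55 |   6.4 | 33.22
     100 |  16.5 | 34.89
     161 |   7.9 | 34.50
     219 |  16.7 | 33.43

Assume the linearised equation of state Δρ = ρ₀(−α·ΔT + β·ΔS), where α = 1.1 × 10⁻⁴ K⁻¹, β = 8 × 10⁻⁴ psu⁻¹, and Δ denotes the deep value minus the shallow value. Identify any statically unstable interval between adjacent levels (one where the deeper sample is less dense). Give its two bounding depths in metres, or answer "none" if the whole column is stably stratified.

161–219 m

Evaluate Δρ/ρ₀ = −αΔT + βΔS across each adjacent pair:
  28–55 m: −αΔT+βΔS = −(1.1 × 10⁻⁴)(-8.7)+(8 × 10⁻⁴)(-0.79) = 3.2 × 10⁻⁴ → stable
  55–100 m: −αΔT+βΔS = −(1.1 × 10⁻⁴)(+10.1)+(8 × 10⁻⁴)(+1.67) = 2.2 × 10⁻⁴ → stable
  100–161 m: −αΔT+βΔS = −(1.1 × 10⁻⁴)(-8.6)+(8 × 10⁻⁴)(-0.39) = 6.3 × 10⁻⁴ → stable
  161–219 m: −αΔT+βΔS = −(1.1 × 10⁻⁴)(+8.8)+(8 × 10⁻⁴)(-1.07) = -1.8 × 10⁻³ → UNSTABLE
The 161–219 m interval has Δρ < 0: lighter water underlies denser water.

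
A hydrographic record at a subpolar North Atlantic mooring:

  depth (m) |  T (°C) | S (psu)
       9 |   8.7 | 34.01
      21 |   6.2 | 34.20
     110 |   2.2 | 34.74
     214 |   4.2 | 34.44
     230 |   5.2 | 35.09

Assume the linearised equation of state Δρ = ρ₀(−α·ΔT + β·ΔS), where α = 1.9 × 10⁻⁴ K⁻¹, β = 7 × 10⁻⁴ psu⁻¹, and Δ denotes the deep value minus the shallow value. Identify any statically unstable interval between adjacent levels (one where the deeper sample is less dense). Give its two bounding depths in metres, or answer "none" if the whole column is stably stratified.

110–214 m

Evaluate Δρ/ρ₀ = −αΔT + βΔS across each adjacent pair:
  9–21 m: −αΔT+βΔS = −(1.9 × 10⁻⁴)(-2.5)+(7 × 10⁻⁴)(+0.19) = 6.1 × 10⁻⁴ → stable
  21–110 m: −αΔT+βΔS = −(1.9 × 10⁻⁴)(-4.0)+(7 × 10⁻⁴)(+0.54) = 1.1 × 10⁻³ → stable
  110–214 m: −αΔT+βΔS = −(1.9 × 10⁻⁴)(+2.0)+(7 × 10⁻⁴)(-0.30) = -5.9 × 10⁻⁴ → UNSTABLE
  214–230 m: −αΔT+βΔS = −(1.9 × 10⁻⁴)(+1.0)+(7 × 10⁻⁴)(+0.65) = 2.6 × 10⁻⁴ → stable
The 110–214 m interval has Δρ < 0: lighter water underlies denser water.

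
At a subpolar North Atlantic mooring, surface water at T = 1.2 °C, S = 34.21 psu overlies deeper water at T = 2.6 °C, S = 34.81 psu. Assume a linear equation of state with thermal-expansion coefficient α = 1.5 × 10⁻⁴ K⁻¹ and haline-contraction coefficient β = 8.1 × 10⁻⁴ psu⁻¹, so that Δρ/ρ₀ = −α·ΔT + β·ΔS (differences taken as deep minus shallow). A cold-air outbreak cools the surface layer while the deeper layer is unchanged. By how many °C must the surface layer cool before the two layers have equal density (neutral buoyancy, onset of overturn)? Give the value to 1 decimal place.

1.8 °C

Neutral buoyancy requires Δρ = 0, i.e. −α(T_deep − T_surf′) + β(S_deep − S_surf) = 0.
T_surf′ = T_deep − (β/α)·ΔS = 2.6 − (8.1 × 10⁻⁴/1.5 × 10⁻⁴)·(+0.60) = -0.640 °C.
Cooling required: 1.2 − (-0.640) = 1.840 °C.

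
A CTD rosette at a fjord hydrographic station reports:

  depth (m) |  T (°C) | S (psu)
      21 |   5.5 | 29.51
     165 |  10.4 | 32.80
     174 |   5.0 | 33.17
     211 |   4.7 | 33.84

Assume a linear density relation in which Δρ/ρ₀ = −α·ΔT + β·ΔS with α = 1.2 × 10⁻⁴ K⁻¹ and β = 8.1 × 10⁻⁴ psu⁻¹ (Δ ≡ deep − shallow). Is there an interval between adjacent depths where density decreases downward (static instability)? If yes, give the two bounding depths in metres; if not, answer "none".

none

Evaluate Δρ/ρ₀ = −αΔT + βΔS across each adjacent pair:
  21–165 m: −αΔT+βΔS = −(1.2 × 10⁻⁴)(+4.9)+(8.1 × 10⁻⁴)(+3.29) = 2.1 × 10⁻³ → stable
  165–174 m: −αΔT+βΔS = −(1.2 × 10⁻⁴)(-5.4)+(8.1 × 10⁻⁴)(+0.37) = 9.5 × 10⁻⁴ → stable
  174–211 m: −αΔT+βΔS = −(1.2 × 10⁻⁴)(-0.3)+(8.1 × 10⁻⁴)(+0.67) = 5.8 × 10⁻⁴ → stable
Every interval has Δρ > 0: the column is stably stratified throughout.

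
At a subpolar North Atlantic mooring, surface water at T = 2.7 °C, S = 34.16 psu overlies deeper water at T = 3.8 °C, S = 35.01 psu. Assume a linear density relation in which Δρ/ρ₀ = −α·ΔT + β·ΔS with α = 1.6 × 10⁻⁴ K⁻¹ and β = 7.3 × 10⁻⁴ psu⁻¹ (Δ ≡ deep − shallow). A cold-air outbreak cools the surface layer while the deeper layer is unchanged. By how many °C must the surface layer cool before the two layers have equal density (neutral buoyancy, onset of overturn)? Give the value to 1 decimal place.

Neutral buoyancy requires Δρ = 0, i.e. −α(T_deep − T_surf′) + β(S_deep − S_surf) = 0.
T_surf′ = T_deep − (β/α)·ΔS = 3.8 − (7.3 × 10⁻⁴/1.6 × 10⁻⁴)·(+0.85) = -0.078 °C.
Cooling required: 2.7 − (-0.078) = 2.778 °C.

2.8 °C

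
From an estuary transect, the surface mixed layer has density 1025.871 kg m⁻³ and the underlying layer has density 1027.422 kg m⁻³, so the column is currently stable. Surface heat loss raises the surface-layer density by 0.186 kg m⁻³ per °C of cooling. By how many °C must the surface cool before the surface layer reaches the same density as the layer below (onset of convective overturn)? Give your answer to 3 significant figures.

8.34 °C

Density deficit of the surface layer: 1027.422 − 1025.871 = 1.551 kg m⁻³.
Required change = 1.551 / 0.186 = 8.34 °C.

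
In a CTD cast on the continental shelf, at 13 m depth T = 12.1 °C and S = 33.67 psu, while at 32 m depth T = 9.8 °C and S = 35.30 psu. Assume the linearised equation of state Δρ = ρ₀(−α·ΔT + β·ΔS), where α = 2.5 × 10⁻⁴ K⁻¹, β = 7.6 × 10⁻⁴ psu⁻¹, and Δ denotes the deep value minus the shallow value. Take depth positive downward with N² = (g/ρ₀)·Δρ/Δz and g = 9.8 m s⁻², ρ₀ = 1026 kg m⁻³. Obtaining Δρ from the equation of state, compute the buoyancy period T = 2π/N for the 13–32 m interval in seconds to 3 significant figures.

ΔT = -2.3 K, ΔS = +1.63 psu (deep − shallow).
Δρ/ρ₀ = −αΔT + βΔS = 5.75 × 10⁻⁴ + 1.2388 × 10⁻³ = 1.8138 × 10⁻³, so Δρ ≈ 1.861 kg m⁻³.
N² = (g/ρ₀)·Δρ/Δz = g·(Δρ/ρ₀)/Δz = 9.8 × 1.8138 × 10⁻³ / 19 = 9.3554 × 10⁻⁴ s⁻².
N = √(9.3554 × 10⁻⁴) = 0.030587 rad s⁻¹ → T = 2π/N = 205.42 s ≈ 205 s.

205 s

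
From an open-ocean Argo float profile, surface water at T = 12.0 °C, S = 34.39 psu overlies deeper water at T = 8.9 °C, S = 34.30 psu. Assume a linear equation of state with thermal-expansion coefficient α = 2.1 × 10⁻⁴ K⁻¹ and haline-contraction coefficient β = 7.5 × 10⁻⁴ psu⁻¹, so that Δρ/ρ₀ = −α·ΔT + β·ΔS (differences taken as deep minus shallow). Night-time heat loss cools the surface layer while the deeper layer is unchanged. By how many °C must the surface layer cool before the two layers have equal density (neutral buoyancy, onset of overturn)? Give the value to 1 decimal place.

Neutral buoyancy requires Δρ = 0, i.e. −α(T_deep − T_surf′) + β(S_deep − S_surf) = 0.
T_surf′ = T_deep − (β/α)·ΔS = 8.9 − (7.5 × 10⁻⁴/2.1 × 10⁻⁴)·(-0.09) = 9.221 °C.
Cooling required: 12.0 − (9.221) = 2.779 °C.

2.8 °C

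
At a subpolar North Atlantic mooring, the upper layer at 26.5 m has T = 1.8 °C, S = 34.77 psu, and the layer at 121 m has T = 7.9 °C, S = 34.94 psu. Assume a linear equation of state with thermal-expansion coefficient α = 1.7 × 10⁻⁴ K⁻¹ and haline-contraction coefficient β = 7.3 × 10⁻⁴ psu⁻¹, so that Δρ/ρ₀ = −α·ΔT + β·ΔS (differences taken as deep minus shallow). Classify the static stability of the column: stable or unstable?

ΔT = 7.9 − 1.8 = +6.1 K and ΔS = 34.94 − 34.77 = +0.17 psu (deep − shallow).
−αΔT = -1.037 × 10⁻³; βΔS = 1.241 × 10⁻⁴; sum Δρ/ρ₀ = -9.129 × 10⁻⁴.
Δρ/ρ₀ < 0, so Δρ < 0: deeper water is lighter → statically unstable; the column would overturn.

unstable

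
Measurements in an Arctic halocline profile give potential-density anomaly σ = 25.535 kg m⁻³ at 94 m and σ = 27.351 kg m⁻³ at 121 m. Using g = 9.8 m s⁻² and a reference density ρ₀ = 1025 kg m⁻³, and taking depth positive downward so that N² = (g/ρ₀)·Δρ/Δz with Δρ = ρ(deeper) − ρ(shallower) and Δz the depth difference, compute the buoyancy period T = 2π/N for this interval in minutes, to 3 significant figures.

Δρ = 1027.351 − 1025.535 = 1.816 kg m⁻³ over Δz = 121 − 94 = 27 m.
N² = (9.8/1025) × (1.816/27) = 6.4306 × 10⁻⁴ s⁻².
N = √(6.4306 × 10⁻⁴) = 0.025359 rad s⁻¹, so T = 2π/N = 247.77 s = 4.1295 min ≈ 4.13 min.
Since Δρ > 0 the layer is stably stratified.

4.13 min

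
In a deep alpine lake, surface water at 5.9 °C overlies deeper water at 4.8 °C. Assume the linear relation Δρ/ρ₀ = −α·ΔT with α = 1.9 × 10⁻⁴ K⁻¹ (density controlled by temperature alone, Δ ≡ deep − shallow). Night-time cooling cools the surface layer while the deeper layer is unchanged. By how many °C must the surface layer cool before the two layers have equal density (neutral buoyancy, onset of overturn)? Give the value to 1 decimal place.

With temperature the only control, equal density requires T_surf′ = T_deep.
T_surf′ = 4.8 °C.
Cooling required: 5.9 − 4.8 = 1.1 °C.

1.1 °C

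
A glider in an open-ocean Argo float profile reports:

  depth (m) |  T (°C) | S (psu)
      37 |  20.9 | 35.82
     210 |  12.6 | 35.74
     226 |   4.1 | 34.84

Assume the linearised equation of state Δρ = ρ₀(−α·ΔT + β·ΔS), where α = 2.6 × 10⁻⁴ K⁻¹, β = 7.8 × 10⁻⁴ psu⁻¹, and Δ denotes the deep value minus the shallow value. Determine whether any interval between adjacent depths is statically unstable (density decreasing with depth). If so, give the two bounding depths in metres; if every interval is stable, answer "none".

Evaluate Δρ/ρ₀ = −αΔT + βΔS across each adjacent pair:
  37–210 m: −αΔT+βΔS = −(2.6 × 10⁻⁴)(-8.3)+(7.8 × 10⁻⁴)(-0.08) = 2.1 × 10⁻³ → stable
  210–226 m: −αΔT+βΔS = −(2.6 × 10⁻⁴)(-8.5)+(7.8 × 10⁻⁴)(-0.90) = 1.5 × 10⁻³ → stable
Every interval has Δρ > 0: the column is stably stratified throughout.

none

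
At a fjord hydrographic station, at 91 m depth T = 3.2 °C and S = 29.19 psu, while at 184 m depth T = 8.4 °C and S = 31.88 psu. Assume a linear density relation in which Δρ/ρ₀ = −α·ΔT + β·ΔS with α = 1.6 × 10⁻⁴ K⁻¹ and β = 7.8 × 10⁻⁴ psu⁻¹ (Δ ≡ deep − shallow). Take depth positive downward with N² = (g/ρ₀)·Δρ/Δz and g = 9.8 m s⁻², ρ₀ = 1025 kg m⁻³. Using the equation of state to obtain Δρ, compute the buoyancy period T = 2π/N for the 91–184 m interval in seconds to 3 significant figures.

544 s

ΔT = +5.2 K, ΔS = +2.69 psu (deep − shallow).
Δρ/ρ₀ = −αΔT + βΔS = -8.32 × 10⁻⁴ + 2.0982 × 10⁻³ = 1.2662 × 10⁻³, so Δρ ≈ 1.298 kg m⁻³.
N² = (g/ρ₀)·Δρ/Δz = g·(Δρ/ρ₀)/Δz = 9.8 × 1.2662 × 10⁻³ / 93 = 1.3343 × 10⁻⁴ s⁻².
N = √(1.3343 × 10⁻⁴) = 0.011551 rad s⁻¹ → T = 2π/N = 543.95 s ≈ 544 s.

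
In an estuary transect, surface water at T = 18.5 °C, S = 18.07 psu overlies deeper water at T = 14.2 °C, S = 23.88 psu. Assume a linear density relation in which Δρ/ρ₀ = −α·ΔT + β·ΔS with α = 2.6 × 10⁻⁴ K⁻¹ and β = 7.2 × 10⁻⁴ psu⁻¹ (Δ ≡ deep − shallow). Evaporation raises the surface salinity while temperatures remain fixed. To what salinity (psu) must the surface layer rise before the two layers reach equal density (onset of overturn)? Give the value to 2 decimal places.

Neutral buoyancy requires −α(T_deep − T_surf) + β(S_deep − S_surf′) = 0.
S_surf′ = S_deep − (α/β)·ΔT = 23.88 − (2.6 × 10⁻⁴/7.2 × 10⁻⁴)·(-4.3) = 25.4328 psu.
Increase required: 25.4328 − 18.07 = 7.3628 psu.

25.43 psu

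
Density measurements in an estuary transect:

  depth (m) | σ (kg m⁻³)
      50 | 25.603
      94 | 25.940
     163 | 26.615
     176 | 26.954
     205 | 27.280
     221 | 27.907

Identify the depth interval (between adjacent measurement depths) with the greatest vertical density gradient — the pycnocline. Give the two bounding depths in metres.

205–221 m

Compute the density gradient over each adjacent pair:
  50–94 m: Δρ/Δz = 0.337/44 = 7.7 × 10⁻³ kg m⁻⁴
  94–163 m: Δρ/Δz = 0.675/69 = 9.8 × 10⁻³ kg m⁻⁴
  163–176 m: Δρ/Δz = 0.339/13 = 0.026 kg m⁻⁴
  176–205 m: Δρ/Δz = 0.326/29 = 0.011 kg m⁻⁴
  205–221 m: Δρ/Δz = 0.627/16 = 0.039 kg m⁻⁴
The largest gradient is in the 205–221 m interval — the pycnocline.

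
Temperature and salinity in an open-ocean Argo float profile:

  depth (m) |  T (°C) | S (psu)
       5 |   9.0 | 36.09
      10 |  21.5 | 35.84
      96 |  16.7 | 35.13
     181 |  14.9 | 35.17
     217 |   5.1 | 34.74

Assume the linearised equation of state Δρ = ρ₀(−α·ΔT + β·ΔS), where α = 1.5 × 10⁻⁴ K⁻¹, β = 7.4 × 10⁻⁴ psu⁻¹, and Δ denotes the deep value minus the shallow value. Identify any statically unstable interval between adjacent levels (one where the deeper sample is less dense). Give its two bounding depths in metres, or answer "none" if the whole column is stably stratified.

5–10 m

Evaluate Δρ/ρ₀ = −αΔT + βΔS across each adjacent pair:
  5–10 m: −αΔT+βΔS = −(1.5 × 10⁻⁴)(+12.5)+(7.4 × 10⁻⁴)(-0.25) = -2.1 × 10⁻³ → UNSTABLE
  10–96 m: −αΔT+βΔS = −(1.5 × 10⁻⁴)(-4.8)+(7.4 × 10⁻⁴)(-0.71) = 1.9 × 10⁻⁴ → stable
  96–181 m: −αΔT+βΔS = −(1.5 × 10⁻⁴)(-1.8)+(7.4 × 10⁻⁴)(+0.04) = 3.0 × 10⁻⁴ → stable
  181–217 m: −αΔT+βΔS = −(1.5 × 10⁻⁴)(-9.8)+(7.4 × 10⁻⁴)(-0.43) = 1.2 × 10⁻³ → stable
The 5–10 m interval has Δρ < 0: lighter water underlies denser water.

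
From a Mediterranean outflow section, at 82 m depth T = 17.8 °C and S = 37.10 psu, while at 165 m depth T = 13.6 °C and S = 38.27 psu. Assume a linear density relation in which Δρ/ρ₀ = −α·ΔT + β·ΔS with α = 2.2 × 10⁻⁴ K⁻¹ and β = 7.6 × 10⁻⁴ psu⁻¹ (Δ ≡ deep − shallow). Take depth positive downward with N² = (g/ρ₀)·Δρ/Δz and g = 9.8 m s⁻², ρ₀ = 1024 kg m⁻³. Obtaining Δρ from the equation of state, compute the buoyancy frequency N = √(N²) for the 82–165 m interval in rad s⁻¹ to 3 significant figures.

ΔT = -4.2 K, ΔS = +1.17 psu (deep − shallow).
Δρ/ρ₀ = −αΔT + βΔS = 9.24 × 10⁻⁴ + 8.892 × 10⁻⁴ = 1.8132 × 10⁻³, so Δρ ≈ 1.857 kg m⁻³.
N² = (g/ρ₀)·Δρ/Δz = g·(Δρ/ρ₀)/Δz = 9.8 × 1.8132 × 10⁻³ / 83 = 2.1409 × 10⁻⁴ s⁻².
N = √(2.1409 × 10⁻⁴) = 0.014632 rad s⁻¹ ≈ 0.0146 rad s⁻¹.

0.0146 rad s⁻¹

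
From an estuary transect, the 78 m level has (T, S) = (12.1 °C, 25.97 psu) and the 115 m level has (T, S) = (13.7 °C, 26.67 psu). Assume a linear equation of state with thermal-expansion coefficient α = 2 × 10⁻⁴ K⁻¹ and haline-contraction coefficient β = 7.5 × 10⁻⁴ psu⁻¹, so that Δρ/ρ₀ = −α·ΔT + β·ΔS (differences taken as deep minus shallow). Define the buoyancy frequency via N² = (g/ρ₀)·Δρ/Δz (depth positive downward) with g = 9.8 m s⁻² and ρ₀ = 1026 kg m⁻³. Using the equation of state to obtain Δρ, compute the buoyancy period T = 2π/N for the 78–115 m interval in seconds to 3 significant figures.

853 s

ΔT = +1.6 K, ΔS = +0.70 psu (deep − shallow).
Δρ/ρ₀ = −αΔT + βΔS = -3.20 × 10⁻⁴ + 5.25 × 10⁻⁴ = 2.05 × 10⁻⁴, so Δρ ≈ 0.2103 kg m⁻³.
N² = (g/ρ₀)·Δρ/Δz = g·(Δρ/ρ₀)/Δz = 9.8 × 2.05 × 10⁻⁴ / 37 = 5.4297 × 10⁻⁵ s⁻².
N = √(5.4297 × 10⁻⁵) = 7.3686 × 10⁻³ rad s⁻¹ → T = 2π/N = 852.70 s ≈ 853 s.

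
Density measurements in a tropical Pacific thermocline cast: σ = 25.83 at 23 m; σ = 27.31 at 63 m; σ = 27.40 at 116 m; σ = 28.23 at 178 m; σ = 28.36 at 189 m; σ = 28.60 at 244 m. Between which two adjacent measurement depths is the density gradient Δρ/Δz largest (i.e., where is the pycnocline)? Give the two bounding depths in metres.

Compute the density gradient over each adjacent pair:
  23–63 m: Δρ/Δz = 1.48/40 = 0.037 kg m⁻⁴
  63–116 m: Δρ/Δz = 0.09/53 = 1.7 × 10⁻³ kg m⁻⁴
  116–178 m: Δρ/Δz = 0.83/62 = 0.013 kg m⁻⁴
  178–189 m: Δρ/Δz = 0.13/11 = 0.012 kg m⁻⁴
  189–244 m: Δρ/Δz = 0.24/55 = 4.4 × 10⁻³ kg m⁻⁴
The largest gradient is in the 23–63 m interval — the pycnocline.

23–63 m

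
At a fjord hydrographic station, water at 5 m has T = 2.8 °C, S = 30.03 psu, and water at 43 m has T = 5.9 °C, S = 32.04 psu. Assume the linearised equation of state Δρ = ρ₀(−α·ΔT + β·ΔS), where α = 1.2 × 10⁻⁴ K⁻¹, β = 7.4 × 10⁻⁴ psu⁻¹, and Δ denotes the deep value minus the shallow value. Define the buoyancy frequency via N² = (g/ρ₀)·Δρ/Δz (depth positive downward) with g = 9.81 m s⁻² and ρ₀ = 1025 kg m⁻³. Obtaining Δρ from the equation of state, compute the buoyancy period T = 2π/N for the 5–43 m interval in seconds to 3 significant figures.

ΔT = +3.1 K, ΔS = +2.01 psu (deep − shallow).
Δρ/ρ₀ = −αΔT + βΔS = -3.72 × 10⁻⁴ + 1.4874 × 10⁻³ = 1.1154 × 10⁻³, so Δρ ≈ 1.143 kg m⁻³.
N² = (g/ρ₀)·Δρ/Δz = g·(Δρ/ρ₀)/Δz = 9.81 × 1.1154 × 10⁻³ / 38 = 2.8795 × 10⁻⁴ s⁻².
N = √(2.8795 × 10⁻⁴) = 0.016969 rad s⁻¹ → T = 2π/N = 370.27 s ≈ 370 s.

370 s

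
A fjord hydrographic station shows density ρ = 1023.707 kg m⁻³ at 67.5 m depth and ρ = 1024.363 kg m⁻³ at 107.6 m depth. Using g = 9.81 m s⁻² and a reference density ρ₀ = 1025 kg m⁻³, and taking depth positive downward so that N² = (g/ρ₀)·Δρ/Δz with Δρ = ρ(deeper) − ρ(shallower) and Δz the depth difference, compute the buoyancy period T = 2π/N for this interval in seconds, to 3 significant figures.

Δρ = 1024.363 − 1023.707 = 0.656 kg m⁻³ over Δz = 107.6 − 67.5 = 40.1 m.
N² = (9.81/1025) × (0.656/40.1) = 1.5657 × 10⁻⁴ s⁻².
N = √(1.5657 × 10⁻⁴) = 0.012513 rad s⁻¹, so T = 2π/N = 502.13 s ≈ 502 s.
N² > 0, so the interval is statically stable.

502 s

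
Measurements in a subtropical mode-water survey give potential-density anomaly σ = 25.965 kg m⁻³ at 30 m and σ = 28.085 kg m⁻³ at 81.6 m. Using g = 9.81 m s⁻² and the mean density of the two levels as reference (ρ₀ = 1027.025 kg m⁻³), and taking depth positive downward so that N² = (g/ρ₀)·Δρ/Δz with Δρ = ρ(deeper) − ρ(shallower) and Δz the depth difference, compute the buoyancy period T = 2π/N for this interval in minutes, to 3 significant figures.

5.29 min

Δρ = 1028.085 − 1025.965 = 2.120 kg m⁻³ over Δz = 81.6 − 30 = 51.6 m.
N² = (9.81/1027.025) × (2.120/51.6) = 3.9244 × 10⁻⁴ s⁻².
N = √(3.9244 × 10⁻⁴) = 0.019810 rad s⁻¹, so T = 2π/N = 317.17 s = 5.2862 min ≈ 5.29 min.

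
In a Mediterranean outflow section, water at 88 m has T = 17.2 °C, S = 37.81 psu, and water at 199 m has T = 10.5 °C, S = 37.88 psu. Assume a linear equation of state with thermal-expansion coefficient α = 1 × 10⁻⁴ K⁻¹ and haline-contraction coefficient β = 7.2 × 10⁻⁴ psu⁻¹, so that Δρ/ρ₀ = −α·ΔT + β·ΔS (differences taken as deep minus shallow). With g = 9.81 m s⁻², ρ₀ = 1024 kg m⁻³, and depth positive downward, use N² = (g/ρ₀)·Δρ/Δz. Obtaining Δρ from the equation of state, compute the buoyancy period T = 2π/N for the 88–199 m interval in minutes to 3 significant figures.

13.1 min

ΔT = -6.7 K, ΔS = +0.07 psu (deep − shallow).
Δρ/ρ₀ = −αΔT + βΔS = 6.70 × 10⁻⁴ + 5.04 × 10⁻⁵ = 7.204 × 10⁻⁴, so Δρ ≈ 0.7377 kg m⁻³.
N² = (g/ρ₀)·Δρ/Δz = g·(Δρ/ρ₀)/Δz = 9.81 × 7.204 × 10⁻⁴ / 111 = 6.3668 × 10⁻⁵ s⁻².
N = √(6.3668 × 10⁻⁵) = 7.9792 × 10⁻³ rad s⁻¹ → T = 2π/N = 787.45 s = 13.124 min ≈ 13.1 min.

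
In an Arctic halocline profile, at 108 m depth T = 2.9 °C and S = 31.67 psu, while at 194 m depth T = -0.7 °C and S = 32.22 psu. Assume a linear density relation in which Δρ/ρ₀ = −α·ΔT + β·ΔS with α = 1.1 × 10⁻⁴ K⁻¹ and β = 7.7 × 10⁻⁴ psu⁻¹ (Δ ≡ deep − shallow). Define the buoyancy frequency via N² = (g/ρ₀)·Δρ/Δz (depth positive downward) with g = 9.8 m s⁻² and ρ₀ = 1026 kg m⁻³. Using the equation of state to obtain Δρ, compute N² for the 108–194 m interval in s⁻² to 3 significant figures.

ΔT = -3.6 K, ΔS = +0.55 psu (deep − shallow).
Δρ/ρ₀ = −αΔT + βΔS = 3.96 × 10⁻⁴ + 4.235 × 10⁻⁴ = 8.195 × 10⁻⁴, so Δρ ≈ 0.8408 kg m⁻³.
N² = (g/ρ₀)·Δρ/Δz = g·(Δρ/ρ₀)/Δz = 9.8 × 8.195 × 10⁻⁴ / 86 = 9.3385 × 10⁻⁵ s⁻² ≈ 9.34 × 10⁻⁵ s⁻².

9.34 × 10⁻⁵ s⁻²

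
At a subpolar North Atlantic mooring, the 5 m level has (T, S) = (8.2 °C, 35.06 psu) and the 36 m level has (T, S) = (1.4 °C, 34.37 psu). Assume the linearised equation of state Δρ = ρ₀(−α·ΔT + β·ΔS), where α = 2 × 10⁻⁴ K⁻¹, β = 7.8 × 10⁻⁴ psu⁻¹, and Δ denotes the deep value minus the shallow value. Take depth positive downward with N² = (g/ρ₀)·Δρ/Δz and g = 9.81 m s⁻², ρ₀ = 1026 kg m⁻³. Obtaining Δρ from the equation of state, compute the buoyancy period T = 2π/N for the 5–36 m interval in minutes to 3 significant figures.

6.49 min

ΔT = -6.8 K, ΔS = -0.69 psu (deep − shallow).
Δρ/ρ₀ = −αΔT + βΔS = 1.36 × 10⁻³ − 5.382 × 10⁻⁴ = 8.218 × 10⁻⁴, so Δρ ≈ 0.8432 kg m⁻³.
N² = (g/ρ₀)·Δρ/Δz = g·(Δρ/ρ₀)/Δz = 9.81 × 8.218 × 10⁻⁴ / 31 = 2.6006 × 10⁻⁴ s⁻².
N = √(2.6006 × 10⁻⁴) = 0.016126 rad s⁻¹ → T = 2π/N = 389.63 s = 6.4938 min ≈ 6.49 min.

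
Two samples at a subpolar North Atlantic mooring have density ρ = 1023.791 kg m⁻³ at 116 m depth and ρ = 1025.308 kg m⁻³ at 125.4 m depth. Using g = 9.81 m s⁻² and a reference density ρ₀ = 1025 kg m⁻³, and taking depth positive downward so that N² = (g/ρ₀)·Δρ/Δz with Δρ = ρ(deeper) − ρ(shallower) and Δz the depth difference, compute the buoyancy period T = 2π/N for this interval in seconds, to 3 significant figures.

Δρ = 1025.308 − 1023.791 = 1.517 kg m⁻³ over Δz = 125.4 − 116 = 9.4 m.
N² = (9.81/1025) × (1.517/9.4) = 1.5446 × 10⁻³ s⁻².
N = √(1.5446 × 10⁻³) = 0.039301 rad s⁻¹, so T = 2π/N = 159.87 s ≈ 160 s.

160 s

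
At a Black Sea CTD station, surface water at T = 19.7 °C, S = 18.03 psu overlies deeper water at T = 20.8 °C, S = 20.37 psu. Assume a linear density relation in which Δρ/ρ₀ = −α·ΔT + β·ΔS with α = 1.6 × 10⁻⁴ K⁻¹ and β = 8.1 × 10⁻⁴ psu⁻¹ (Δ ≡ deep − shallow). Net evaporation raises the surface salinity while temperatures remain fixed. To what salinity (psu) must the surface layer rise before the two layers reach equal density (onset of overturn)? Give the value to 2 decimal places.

Neutral buoyancy requires −α(T_deep − T_surf) + β(S_deep − S_surf′) = 0.
S_surf′ = S_deep − (α/β)·ΔT = 20.37 − (1.6 × 10⁻⁴/8.1 × 10⁻⁴)·(+1.1) = 20.1527 psu.
Increase required: 20.1527 − 18.03 = 2.1227 psu.

20.15 psu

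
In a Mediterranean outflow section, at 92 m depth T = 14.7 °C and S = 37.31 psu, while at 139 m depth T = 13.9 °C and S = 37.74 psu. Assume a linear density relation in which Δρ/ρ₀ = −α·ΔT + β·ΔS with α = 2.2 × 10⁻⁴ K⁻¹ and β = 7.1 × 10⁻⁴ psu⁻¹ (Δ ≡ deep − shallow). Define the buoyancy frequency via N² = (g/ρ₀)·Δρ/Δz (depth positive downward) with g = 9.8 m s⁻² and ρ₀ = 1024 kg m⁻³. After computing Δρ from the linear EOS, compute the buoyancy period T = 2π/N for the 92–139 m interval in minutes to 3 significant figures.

ΔT = -0.8 K, ΔS = +0.43 psu (deep − shallow).
Δρ/ρ₀ = −αΔT + βΔS = 1.76 × 10⁻⁴ + 3.053 × 10⁻⁴ = 4.813 × 10⁻⁴, so Δρ ≈ 0.4929 kg m⁻³.
N² = (g/ρ₀)·Δρ/Δz = g·(Δρ/ρ₀)/Δz = 9.8 × 4.813 × 10⁻⁴ / 47 = 1.0036 × 10⁻⁴ s⁻².
N = √(1.0036 × 10⁻⁴) = 0.010018 rad s⁻¹ → T = 2π/N = 627.19 s = 10.453 min ≈ 10.5 min.

10.5 min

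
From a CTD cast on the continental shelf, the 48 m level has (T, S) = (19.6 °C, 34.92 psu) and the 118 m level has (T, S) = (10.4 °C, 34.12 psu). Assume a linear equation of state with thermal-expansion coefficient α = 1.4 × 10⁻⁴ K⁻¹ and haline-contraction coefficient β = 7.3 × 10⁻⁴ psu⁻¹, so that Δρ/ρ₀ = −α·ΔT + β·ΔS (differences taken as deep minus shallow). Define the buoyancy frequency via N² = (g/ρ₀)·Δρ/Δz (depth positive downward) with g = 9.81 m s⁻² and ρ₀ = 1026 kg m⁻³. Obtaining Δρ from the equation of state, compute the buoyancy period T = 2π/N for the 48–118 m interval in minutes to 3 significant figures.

10.5 min

ΔT = -9.2 K, ΔS = -0.80 psu (deep − shallow).
Δρ/ρ₀ = −αΔT + βΔS = 1.288 × 10⁻³ − 5.84 × 10⁻⁴ = 7.04 × 10⁻⁴, so Δρ ≈ 0.7223 kg m⁻³.
N² = (g/ρ₀)·Δρ/Δz = g·(Δρ/ρ₀)/Δz = 9.81 × 7.04 × 10⁻⁴ / 70 = 9.8661 × 10⁻⁵ s⁻².
N = √(9.8661 × 10⁻⁵) = 9.9328 × 10⁻³ rad s⁻¹ → T = 2π/N = 632.57 s = 10.543 min ≈ 10.5 min.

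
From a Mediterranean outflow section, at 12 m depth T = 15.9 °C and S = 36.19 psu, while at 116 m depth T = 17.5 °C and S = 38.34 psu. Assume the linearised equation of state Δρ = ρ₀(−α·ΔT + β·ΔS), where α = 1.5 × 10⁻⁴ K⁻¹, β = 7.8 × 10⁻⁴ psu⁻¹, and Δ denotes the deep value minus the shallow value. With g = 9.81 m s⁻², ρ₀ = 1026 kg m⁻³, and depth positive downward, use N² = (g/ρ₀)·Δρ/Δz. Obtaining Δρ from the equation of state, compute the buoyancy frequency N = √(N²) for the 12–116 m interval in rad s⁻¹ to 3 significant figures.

0.0116 rad s⁻¹

ΔT = +1.6 K, ΔS = +2.15 psu (deep − shallow).
Δρ/ρ₀ = −αΔT + βΔS = -2.40 × 10⁻⁴ + 1.677 × 10⁻³ = 1.437 × 10⁻³, so Δρ ≈ 1.474 kg m⁻³.
N² = (g/ρ₀)·Δρ/Δz = g·(Δρ/ρ₀)/Δz = 9.81 × 1.437 × 10⁻³ / 104 = 1.3555 × 10⁻⁴ s⁻².
N = √(1.3555 × 10⁻⁴) = 0.011643 rad s⁻¹ ≈ 0.0116 rad s⁻¹.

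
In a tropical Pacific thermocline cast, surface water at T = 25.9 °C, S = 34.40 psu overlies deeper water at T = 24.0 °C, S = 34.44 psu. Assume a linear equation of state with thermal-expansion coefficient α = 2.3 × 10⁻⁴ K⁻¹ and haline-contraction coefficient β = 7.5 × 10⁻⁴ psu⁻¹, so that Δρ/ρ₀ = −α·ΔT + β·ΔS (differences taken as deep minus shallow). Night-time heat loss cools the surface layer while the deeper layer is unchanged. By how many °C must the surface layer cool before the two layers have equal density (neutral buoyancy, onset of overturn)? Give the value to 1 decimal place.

2.0 °C

Neutral buoyancy requires Δρ = 0, i.e. −α(T_deep − T_surf′) + β(S_deep − S_surf) = 0.
T_surf′ = T_deep − (β/α)·ΔS = 24.0 − (7.5 × 10⁻⁴/2.3 × 10⁻⁴)·(+0.04) = 23.870 °C.
Cooling required: 25.9 − (23.870) = 2.030 °C.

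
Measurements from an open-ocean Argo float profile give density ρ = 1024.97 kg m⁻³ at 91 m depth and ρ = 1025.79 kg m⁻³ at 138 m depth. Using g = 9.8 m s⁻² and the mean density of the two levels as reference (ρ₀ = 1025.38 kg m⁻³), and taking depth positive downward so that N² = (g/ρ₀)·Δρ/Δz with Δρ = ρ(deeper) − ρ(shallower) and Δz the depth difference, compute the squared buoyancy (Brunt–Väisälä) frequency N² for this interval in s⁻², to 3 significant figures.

1.67 × 10⁻⁴ s⁻²

Δρ = 1025.79 − 1024.97 = 0.82 kg m⁻³ over Δz = 138 − 91 = 47 m.
N² = (9.8/1025.38) × (0.82/47) = 1.6675 × 10⁻⁴ s⁻² ≈ 1.67 × 10⁻⁴ s⁻².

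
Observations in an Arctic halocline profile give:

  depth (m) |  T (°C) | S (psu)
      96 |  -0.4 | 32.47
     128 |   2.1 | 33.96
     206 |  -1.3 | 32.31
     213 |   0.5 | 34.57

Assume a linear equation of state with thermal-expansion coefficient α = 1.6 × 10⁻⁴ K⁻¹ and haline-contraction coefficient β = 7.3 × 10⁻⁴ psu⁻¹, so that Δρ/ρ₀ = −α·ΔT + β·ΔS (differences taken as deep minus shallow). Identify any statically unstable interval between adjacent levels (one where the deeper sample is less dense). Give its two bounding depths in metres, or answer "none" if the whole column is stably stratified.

Evaluate Δρ/ρ₀ = −αΔT + βΔS across each adjacent pair:
  96–128 m: −αΔT+βΔS = −(1.6 × 10⁻⁴)(+2.5)+(7.3 × 10⁻⁴)(+1.49) = 6.9 × 10⁻⁴ → stable
  128–206 m: −αΔT+βΔS = −(1.6 × 10⁻⁴)(-3.4)+(7.3 × 10⁻⁴)(-1.65) = -6.6 × 10⁻⁴ → UNSTABLE
  206–213 m: −αΔT+βΔS = −(1.6 × 10⁻⁴)(+1.8)+(7.3 × 10⁻⁴)(+2.26) = 1.4 × 10⁻³ → stable
The 128–206 m interval has Δρ < 0: lighter water underlies denser water.

128–206 m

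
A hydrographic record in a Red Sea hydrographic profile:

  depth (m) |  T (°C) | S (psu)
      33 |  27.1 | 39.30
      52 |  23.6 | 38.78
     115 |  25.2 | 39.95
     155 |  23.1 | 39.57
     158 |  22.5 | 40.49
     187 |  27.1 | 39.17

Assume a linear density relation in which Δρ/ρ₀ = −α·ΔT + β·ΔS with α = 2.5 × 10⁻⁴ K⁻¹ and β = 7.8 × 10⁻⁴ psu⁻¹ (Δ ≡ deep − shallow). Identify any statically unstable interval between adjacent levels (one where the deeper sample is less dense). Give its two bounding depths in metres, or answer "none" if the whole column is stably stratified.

158–187 m

Evaluate Δρ/ρ₀ = −αΔT + βΔS across each adjacent pair:
  33–52 m: −αΔT+βΔS = −(2.5 × 10⁻⁴)(-3.5)+(7.8 × 10⁻⁴)(-0.52) = 4.7 × 10⁻⁴ → stable
  52–115 m: −αΔT+βΔS = −(2.5 × 10⁻⁴)(+1.6)+(7.8 × 10⁻⁴)(+1.17) = 5.1 × 10⁻⁴ → stable
  115–155 m: −αΔT+βΔS = −(2.5 × 10⁻⁴)(-2.1)+(7.8 × 10⁻⁴)(-0.38) = 2.3 × 10⁻⁴ → stable
  155–158 m: −αΔT+βΔS = −(2.5 × 10⁻⁴)(-0.6)+(7.8 × 10⁻⁴)(+0.92) = 8.7 × 10⁻⁴ → stable
  158–187 m: −αΔT+βΔS = −(2.5 × 10⁻⁴)(+4.6)+(7.8 × 10⁻⁴)(-1.32) = -2.2 × 10⁻³ → UNSTABLE
The 158–187 m interval has Δρ < 0: lighter water underlies denser water.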